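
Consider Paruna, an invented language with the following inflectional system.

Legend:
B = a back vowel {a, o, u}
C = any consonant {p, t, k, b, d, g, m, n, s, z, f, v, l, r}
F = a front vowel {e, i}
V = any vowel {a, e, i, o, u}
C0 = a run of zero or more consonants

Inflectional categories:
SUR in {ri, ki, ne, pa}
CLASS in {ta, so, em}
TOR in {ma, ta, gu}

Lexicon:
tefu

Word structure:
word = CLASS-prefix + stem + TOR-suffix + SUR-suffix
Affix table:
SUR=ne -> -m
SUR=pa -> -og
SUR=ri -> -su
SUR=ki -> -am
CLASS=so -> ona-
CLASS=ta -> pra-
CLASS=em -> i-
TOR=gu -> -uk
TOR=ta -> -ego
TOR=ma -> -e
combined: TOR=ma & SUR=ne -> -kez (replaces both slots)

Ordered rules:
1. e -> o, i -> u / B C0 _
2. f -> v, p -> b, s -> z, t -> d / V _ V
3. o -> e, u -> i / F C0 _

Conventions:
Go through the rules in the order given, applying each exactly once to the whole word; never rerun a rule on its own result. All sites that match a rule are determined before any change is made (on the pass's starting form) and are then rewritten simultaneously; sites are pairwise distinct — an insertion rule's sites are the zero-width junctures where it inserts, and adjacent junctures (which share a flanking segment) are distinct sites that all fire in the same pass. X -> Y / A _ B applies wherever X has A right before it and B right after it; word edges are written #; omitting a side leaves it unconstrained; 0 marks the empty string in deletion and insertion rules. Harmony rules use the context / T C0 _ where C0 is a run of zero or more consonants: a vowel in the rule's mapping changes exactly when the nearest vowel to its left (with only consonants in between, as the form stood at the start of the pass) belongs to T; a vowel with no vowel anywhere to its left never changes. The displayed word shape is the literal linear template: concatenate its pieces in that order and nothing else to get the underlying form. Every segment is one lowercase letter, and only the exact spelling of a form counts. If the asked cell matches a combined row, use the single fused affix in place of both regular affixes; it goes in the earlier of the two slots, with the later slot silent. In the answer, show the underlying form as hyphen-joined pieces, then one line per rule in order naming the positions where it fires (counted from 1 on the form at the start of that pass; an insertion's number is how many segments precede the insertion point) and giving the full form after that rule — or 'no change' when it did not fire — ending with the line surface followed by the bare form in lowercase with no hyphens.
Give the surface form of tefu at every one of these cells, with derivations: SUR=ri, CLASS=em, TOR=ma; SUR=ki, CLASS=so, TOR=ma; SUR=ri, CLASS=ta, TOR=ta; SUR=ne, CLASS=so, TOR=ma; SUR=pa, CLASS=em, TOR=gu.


cell SUR=ri, CLASS=em, TOR=ma:
underlying: i-tefu-e-su
1. e -> o, i -> u / B C0 _: fires at position(s) 6: itefuosu
2. f -> v, p -> b, s -> z, t -> d / V _ V: fires at position(s) 2, 4, 7: idevuozu
3. o -> e, u -> i / F C0 _: fires at position(s) 5: ideviozu
surface: ideviozu

cell SUR=ki, CLASS=so, TOR=ma:
underlying: ona-tefu-e-am
1. e -> o, i -> u / B C0 _: fires at position(s) 5, 8: onatofuoam
2. f -> v, p -> b, s -> z, t -> d / V _ V: fires at position(s) 4, 6: onadovuoam
3. o -> e, u -> i / F C0 _: no change
surface: onadovuoam

cell SUR=ri, CLASS=ta, TOR=ta:
underlying: pra-tefu-ego-su
1. e -> o, i -> u / B C0 _: fires at position(s) 5, 8: pratofuogosu
2. f -> v, p -> b, s -> z, t -> d / V _ V: fires at position(s) 4, 6, 11: pradovuogozu
3. o -> e, u -> i / F C0 _: no change
surface: pradovuogozu

cell SUR=ne, CLASS=so, TOR=ma:
underlying: ona-tefu-kez
1. e -> o, i -> u / B C0 _: fires at position(s) 5, 9: onatofukoz
2. f -> v, p -> b, s -> z, t -> d / V _ V: fires at position(s) 4, 6: onadovukoz
3. o -> e, u -> i / F C0 _: no change
surface: onadovukoz

cell SUR=pa, CLASS=em, TOR=gu:
underlying: i-tefu-uk-og
1. e -> o, i -> u / B C0 _: no change
2. f -> v, p -> b, s -> z, t -> d / V _ V: fires at position(s) 2, 4: idevuukog
3. o -> e, u -> i / F C0 _: fires at position(s) 5: ideviukog
surface: ideviukog


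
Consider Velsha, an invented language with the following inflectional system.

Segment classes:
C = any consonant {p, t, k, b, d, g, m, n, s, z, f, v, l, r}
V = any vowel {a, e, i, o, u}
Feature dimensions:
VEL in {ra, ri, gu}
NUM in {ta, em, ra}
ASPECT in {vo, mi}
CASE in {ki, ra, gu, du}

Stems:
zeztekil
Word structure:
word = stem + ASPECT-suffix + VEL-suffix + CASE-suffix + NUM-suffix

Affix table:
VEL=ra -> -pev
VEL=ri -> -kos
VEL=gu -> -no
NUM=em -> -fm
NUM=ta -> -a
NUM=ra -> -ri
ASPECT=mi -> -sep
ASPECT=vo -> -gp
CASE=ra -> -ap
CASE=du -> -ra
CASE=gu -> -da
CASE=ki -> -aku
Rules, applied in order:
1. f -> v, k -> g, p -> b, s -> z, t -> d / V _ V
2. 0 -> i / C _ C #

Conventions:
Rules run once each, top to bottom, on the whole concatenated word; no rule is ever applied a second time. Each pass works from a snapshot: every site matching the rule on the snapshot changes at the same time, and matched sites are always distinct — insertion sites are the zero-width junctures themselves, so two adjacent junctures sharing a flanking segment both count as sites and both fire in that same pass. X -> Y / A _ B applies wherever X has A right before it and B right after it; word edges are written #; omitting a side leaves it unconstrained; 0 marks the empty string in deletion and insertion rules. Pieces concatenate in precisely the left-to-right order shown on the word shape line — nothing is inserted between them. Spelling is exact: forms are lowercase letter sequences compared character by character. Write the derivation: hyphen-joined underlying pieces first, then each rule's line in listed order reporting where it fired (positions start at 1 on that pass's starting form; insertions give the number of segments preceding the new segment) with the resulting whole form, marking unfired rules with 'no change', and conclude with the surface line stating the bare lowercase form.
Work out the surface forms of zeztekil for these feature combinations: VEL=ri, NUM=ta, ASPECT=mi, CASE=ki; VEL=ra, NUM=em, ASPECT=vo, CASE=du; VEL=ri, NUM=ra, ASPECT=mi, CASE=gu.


cell VEL=ri, NUM=ta, ASPECT=mi, CASE=ki:
underlying: zeztekil-sep-kos-aku-a
1. f -> v, k -> g, p -> b, s -> z, t -> d / V _ V: fires at position(s) 6, 14, 16: zeztegilsepkozagua
2. 0 -> i / C _ C #: no change
surface: zeztegilsepkozagua

cell VEL=ra, NUM=em, ASPECT=vo, CASE=du:
underlying: zeztekil-gp-pev-ra-fm
1. f -> v, k -> g, p -> b, s -> z, t -> d / V _ V: fires at position(s) 6: zeztegilgppevrafm
2. 0 -> i / C _ C #: inserts after position(s) 16: zeztegilgppevrafim
surface: zeztegilgppevrafim

cell VEL=ri, NUM=ra, ASPECT=mi, CASE=gu:
underlying: zeztekil-sep-kos-da-ri
1. f -> v, k -> g, p -> b, s -> z, t -> d / V _ V: fires at position(s) 6: zeztegilsepkosdari
2. 0 -> i / C _ C #: no change
surface: zeztegilsepkosdari


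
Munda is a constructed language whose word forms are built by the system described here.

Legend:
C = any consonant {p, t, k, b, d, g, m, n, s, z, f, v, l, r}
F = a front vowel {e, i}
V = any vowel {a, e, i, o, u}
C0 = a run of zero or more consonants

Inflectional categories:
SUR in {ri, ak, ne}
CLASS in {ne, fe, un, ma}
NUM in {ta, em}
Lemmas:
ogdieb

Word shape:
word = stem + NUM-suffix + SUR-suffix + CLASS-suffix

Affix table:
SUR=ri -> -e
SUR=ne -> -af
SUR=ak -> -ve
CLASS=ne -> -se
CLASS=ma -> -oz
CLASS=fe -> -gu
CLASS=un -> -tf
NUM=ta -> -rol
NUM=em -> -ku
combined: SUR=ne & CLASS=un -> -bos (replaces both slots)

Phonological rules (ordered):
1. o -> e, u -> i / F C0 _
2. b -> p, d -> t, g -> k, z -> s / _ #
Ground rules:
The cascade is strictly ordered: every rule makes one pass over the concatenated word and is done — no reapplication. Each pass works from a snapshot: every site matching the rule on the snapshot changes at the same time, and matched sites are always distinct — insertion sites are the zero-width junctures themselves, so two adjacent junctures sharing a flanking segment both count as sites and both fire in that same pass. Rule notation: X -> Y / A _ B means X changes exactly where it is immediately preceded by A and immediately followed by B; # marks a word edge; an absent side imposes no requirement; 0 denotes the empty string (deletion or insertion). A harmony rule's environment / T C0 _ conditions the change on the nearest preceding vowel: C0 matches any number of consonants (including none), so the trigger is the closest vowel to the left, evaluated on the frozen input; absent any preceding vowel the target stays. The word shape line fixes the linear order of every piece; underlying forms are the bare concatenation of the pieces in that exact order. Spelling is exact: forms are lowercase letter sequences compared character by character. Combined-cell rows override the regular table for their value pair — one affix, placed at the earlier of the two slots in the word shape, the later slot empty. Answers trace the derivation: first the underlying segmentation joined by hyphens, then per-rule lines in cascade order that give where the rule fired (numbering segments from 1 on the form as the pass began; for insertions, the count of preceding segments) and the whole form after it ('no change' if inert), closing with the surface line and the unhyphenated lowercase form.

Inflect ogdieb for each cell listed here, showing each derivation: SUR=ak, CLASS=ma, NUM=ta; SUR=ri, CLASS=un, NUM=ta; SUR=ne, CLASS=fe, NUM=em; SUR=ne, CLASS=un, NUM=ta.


cell SUR=ak, CLASS=ma, NUM=ta:
underlying: ogdieb-rol-ve-oz
1. o -> e, u -> i / F C0 _: fires at position(s) 8, 12: ogdiebrelveez
2. b -> p, d -> t, g -> k, z -> s / _ #: fires at position(s) 13: ogdiebrelvees
surface: ogdiebrelvees

cell SUR=ri, CLASS=un, NUM=ta:
underlying: ogdieb-rol-e-tf
1. o -> e, u -> i / F C0 _: fires at position(s) 8: ogdiebreletf
2. b -> p, d -> t, g -> k, z -> s / _ #: no change
surface: ogdiebreletf

cell SUR=ne, CLASS=fe, NUM=em:
underlying: ogdieb-ku-af-gu
1. o -> e, u -> i / F C0 _: fires at position(s) 8: ogdiebkiafgu
2. b -> p, d -> t, g -> k, z -> s / _ #: no change
surface: ogdiebkiafgu

cell SUR=ne, CLASS=un, NUM=ta:
underlying: ogdieb-rol-bos
1. o -> e, u -> i / F C0 _: fires at position(s) 8: ogdiebrelbos
2. b -> p, d -> t, g -> k, z -> s / _ #: no change
surface: ogdiebrelbos


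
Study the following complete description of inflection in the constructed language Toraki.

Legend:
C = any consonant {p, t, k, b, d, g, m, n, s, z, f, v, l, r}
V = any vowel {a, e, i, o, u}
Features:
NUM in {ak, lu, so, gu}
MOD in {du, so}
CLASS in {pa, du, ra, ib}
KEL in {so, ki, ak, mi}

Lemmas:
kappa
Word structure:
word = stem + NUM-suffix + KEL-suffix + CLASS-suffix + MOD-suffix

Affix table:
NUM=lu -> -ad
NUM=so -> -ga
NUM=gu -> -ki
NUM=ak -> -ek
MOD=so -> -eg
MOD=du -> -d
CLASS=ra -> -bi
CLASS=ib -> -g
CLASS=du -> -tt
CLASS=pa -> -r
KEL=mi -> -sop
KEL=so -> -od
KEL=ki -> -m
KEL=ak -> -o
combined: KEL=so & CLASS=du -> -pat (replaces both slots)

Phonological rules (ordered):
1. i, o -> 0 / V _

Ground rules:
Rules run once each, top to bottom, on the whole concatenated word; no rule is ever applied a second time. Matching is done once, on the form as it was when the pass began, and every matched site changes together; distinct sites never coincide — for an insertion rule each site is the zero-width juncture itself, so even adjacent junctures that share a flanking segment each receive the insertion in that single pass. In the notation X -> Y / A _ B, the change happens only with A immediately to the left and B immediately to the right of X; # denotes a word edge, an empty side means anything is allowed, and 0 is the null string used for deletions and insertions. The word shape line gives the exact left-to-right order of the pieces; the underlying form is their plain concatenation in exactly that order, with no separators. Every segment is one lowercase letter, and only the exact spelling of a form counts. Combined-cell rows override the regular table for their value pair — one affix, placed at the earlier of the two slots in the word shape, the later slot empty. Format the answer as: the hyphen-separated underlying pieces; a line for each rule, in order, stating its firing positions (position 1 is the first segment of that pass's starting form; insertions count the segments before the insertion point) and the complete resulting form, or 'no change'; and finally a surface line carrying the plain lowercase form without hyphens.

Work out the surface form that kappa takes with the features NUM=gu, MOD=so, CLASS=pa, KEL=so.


underlying: kappa-ki-od-r-eg
1. i, o -> 0 / V _: fires at position(s) 8: kappakidreg
surface: kappakidreg


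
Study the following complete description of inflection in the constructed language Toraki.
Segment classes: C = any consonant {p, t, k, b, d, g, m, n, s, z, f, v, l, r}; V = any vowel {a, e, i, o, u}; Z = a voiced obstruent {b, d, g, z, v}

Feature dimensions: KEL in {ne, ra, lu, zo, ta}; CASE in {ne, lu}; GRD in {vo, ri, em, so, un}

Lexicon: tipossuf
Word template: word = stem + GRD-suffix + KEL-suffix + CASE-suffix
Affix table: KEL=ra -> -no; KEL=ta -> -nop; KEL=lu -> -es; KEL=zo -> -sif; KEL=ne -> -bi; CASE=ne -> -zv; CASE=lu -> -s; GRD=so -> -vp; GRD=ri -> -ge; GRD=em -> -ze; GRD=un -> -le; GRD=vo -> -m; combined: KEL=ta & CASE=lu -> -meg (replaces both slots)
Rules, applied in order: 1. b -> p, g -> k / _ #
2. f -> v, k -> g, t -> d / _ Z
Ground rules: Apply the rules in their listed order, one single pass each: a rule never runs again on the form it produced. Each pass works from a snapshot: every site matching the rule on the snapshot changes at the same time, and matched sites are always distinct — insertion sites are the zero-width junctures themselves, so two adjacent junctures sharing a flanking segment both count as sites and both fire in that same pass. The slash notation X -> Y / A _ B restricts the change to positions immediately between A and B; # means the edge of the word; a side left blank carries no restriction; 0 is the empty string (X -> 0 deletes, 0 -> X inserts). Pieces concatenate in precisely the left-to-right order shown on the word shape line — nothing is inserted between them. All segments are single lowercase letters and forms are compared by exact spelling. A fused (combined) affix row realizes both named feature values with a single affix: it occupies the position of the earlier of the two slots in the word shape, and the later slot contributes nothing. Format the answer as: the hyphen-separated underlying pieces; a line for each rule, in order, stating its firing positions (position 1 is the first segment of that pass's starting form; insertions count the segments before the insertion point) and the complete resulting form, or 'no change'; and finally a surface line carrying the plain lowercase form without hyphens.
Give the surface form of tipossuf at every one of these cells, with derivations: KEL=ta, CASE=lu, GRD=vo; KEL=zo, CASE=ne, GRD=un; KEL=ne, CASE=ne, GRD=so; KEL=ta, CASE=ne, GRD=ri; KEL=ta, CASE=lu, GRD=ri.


cell KEL=ta, CASE=lu, GRD=vo:
underlying: tipossuf-m-meg
1. b -> p, g -> k / _ #: fires at position(s) 12: tipossufmmek
2. f -> v, k -> g, t -> d / _ Z: no change
surface: tipossufmmek

cell KEL=zo, CASE=ne, GRD=un:
underlying: tipossuf-le-sif-zv
1. b -> p, g -> k / _ #: no change
2. f -> v, k -> g, t -> d / _ Z: fires at position(s) 13: tipossuflesivzv
surface: tipossuflesivzv

cell KEL=ne, CASE=ne, GRD=so:
underlying: tipossuf-vp-bi-zv
1. b -> p, g -> k / _ #: no change
2. f -> v, k -> g, t -> d / _ Z: fires at position(s) 8: tipossuvvpbizv
surface: tipossuvvpbizv

cell KEL=ta, CASE=ne, GRD=ri:
underlying: tipossuf-ge-nop-zv
1. b -> p, g -> k / _ #: no change
2. f -> v, k -> g, t -> d / _ Z: fires at position(s) 8: tipossuvgenopzv
surface: tipossuvgenopzv

cell KEL=ta, CASE=lu, GRD=ri:
underlying: tipossuf-ge-meg
1. b -> p, g -> k / _ #: fires at position(s) 13: tipossufgemek
2. f -> v, k -> g, t -> d / _ Z: fires at position(s) 8: tipossuvgemek
surface: tipossuvgemek


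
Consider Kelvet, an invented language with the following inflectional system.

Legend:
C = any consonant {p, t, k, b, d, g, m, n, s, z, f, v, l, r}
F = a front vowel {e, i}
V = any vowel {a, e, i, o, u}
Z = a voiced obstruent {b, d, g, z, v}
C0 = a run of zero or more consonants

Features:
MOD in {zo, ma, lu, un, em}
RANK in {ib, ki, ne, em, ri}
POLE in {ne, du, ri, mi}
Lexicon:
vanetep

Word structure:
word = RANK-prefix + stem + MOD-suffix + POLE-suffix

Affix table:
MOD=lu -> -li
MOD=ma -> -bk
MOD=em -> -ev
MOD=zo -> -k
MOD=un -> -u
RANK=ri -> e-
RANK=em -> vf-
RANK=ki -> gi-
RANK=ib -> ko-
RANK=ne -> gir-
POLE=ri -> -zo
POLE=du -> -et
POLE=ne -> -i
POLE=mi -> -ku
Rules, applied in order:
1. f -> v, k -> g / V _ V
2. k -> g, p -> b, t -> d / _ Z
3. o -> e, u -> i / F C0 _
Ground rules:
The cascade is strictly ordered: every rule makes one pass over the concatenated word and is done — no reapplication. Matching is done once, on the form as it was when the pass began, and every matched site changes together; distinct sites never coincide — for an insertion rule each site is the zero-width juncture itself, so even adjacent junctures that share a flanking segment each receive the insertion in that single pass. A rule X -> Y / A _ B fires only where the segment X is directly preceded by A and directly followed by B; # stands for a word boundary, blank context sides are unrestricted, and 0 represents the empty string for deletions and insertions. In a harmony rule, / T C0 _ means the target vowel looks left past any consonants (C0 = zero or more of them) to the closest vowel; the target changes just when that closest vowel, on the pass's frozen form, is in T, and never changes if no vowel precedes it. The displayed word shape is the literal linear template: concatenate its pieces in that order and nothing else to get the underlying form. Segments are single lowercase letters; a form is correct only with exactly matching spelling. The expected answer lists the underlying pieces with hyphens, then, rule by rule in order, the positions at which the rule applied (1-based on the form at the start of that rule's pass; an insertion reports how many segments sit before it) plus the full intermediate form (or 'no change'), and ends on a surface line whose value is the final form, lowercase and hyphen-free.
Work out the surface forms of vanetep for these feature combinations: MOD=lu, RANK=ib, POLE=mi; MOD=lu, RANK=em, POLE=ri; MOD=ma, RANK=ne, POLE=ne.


cell MOD=lu, RANK=ib, POLE=mi:
underlying: ko-vanetep-li-ku
1. f -> v, k -> g / V _ V: fires at position(s) 12: kovanetepligu
2. k -> g, p -> b, t -> d / _ Z: no change
3. o -> e, u -> i / F C0 _: fires at position(s) 13: kovanetepligi
surface: kovanetepligi

cell MOD=lu, RANK=em, POLE=ri:
underlying: vf-vanetep-li-zo
1. f -> v, k -> g / V _ V: no change
2. k -> g, p -> b, t -> d / _ Z: no change
3. o -> e, u -> i / F C0 _: fires at position(s) 13: vfvaneteplize
surface: vfvaneteplize

cell MOD=ma, RANK=ne, POLE=ne:
underlying: gir-vanetep-bk-i
1. f -> v, k -> g / V _ V: no change
2. k -> g, p -> b, t -> d / _ Z: fires at position(s) 10: girvanetebbki
3. o -> e, u -> i / F C0 _: no change
surface: girvanetebbki


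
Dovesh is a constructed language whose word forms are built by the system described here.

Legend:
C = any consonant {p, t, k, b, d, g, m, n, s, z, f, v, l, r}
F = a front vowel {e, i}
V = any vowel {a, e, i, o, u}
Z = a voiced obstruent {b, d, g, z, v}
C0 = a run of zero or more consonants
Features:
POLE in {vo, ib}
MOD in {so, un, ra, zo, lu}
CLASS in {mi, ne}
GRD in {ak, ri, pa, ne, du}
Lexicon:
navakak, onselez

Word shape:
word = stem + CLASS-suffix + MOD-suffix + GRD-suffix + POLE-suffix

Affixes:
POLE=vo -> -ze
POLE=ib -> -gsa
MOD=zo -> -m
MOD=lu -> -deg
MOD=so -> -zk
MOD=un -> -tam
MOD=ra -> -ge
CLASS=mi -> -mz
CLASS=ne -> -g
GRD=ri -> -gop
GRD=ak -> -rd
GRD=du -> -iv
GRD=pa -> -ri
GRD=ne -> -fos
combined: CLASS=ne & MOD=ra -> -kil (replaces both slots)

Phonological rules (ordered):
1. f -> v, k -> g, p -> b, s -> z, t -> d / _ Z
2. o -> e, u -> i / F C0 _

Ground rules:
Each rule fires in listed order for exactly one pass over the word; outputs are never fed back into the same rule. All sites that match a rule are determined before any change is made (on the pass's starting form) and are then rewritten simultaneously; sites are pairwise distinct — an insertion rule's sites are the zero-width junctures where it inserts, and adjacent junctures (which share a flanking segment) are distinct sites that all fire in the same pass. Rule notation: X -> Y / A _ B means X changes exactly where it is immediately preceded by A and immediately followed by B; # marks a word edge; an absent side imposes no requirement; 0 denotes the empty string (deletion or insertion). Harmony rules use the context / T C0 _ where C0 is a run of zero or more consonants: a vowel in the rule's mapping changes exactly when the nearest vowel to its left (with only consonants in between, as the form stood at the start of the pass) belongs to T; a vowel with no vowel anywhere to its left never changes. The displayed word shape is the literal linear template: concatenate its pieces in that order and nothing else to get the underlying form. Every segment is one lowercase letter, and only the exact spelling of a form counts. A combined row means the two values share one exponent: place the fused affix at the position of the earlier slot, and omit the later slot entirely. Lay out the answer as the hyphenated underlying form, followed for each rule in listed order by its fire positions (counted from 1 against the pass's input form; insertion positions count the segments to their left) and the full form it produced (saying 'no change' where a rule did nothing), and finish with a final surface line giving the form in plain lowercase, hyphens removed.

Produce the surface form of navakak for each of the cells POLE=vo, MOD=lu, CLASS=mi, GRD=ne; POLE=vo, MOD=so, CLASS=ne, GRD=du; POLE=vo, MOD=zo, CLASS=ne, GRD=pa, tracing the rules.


cell POLE=vo, MOD=lu, CLASS=mi, GRD=ne:
underlying: navakak-mz-deg-fos-ze
1. f -> v, k -> g, p -> b, s -> z, t -> d / _ Z: fires at position(s) 15: navakakmzdegfozze
2. o -> e, u -> i / F C0 _: fires at position(s) 14: navakakmzdegfezze
surface: navakakmzdegfezze

cell POLE=vo, MOD=so, CLASS=ne, GRD=du:
underlying: navakak-g-zk-iv-ze
1. f -> v, k -> g, p -> b, s -> z, t -> d / _ Z: fires at position(s) 7: navakaggzkivze
2. o -> e, u -> i / F C0 _: no change
surface: navakaggzkivze

cell POLE=vo, MOD=zo, CLASS=ne, GRD=pa:
underlying: navakak-g-m-ri-ze
1. f -> v, k -> g, p -> b, s -> z, t -> d / _ Z: fires at position(s) 7: navakaggmrize
2. o -> e, u -> i / F C0 _: no change
surface: navakaggmrize


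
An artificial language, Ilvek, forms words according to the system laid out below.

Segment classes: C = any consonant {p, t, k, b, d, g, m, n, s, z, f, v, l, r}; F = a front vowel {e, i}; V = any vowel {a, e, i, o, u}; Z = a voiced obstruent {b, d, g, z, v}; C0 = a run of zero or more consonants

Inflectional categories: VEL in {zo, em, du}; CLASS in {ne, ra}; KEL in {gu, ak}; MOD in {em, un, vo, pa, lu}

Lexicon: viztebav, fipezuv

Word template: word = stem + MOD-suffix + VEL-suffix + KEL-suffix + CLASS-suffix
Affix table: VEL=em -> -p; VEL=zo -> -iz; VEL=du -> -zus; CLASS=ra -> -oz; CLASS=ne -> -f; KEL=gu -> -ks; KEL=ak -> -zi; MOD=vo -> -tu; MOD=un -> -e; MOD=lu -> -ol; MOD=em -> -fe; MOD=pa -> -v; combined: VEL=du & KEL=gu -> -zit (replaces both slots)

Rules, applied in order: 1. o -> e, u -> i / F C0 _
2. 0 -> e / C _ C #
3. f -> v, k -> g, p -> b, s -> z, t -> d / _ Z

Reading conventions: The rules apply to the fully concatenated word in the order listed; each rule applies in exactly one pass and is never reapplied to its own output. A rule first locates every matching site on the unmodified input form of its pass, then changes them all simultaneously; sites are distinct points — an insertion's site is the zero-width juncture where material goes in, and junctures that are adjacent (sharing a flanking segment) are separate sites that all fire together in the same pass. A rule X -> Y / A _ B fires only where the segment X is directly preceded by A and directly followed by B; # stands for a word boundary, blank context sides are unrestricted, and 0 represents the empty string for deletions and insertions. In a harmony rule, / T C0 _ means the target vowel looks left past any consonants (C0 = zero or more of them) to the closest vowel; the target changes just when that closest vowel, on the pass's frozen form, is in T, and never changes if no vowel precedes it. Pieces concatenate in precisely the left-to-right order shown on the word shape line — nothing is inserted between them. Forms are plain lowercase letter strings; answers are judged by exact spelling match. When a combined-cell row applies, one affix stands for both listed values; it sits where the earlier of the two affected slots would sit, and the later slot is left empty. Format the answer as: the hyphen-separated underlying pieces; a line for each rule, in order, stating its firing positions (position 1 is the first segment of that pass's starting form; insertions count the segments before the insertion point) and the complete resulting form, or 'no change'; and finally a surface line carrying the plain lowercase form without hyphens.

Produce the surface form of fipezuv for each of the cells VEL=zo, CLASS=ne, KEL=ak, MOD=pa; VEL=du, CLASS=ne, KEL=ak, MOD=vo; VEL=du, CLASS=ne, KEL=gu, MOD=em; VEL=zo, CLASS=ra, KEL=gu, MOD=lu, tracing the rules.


cell VEL=zo, CLASS=ne, KEL=ak, MOD=pa:
underlying: fipezuv-v-iz-zi-f
1. o -> e, u -> i / F C0 _: fires at position(s) 6: fipezivvizzif
2. 0 -> e / C _ C #: no change
3. f -> v, k -> g, p -> b, s -> z, t -> d / _ Z: no change
surface: fipezivvizzif

cell VEL=du, CLASS=ne, KEL=ak, MOD=vo:
underlying: fipezuv-tu-zus-zi-f
1. o -> e, u -> i / F C0 _: fires at position(s) 6: fipezivtuzuszif
2. 0 -> e / C _ C #: no change
3. f -> v, k -> g, p -> b, s -> z, t -> d / _ Z: fires at position(s) 12: fipezivtuzuzzif
surface: fipezivtuzuzzif

cell VEL=du, CLASS=ne, KEL=gu, MOD=em:
underlying: fipezuv-fe-zit-f
1. o -> e, u -> i / F C0 _: fires at position(s) 6: fipezivfezitf
2. 0 -> e / C _ C #: inserts after position(s) 12: fipezivfezitef
3. f -> v, k -> g, p -> b, s -> z, t -> d / _ Z: no change
surface: fipezivfezitef

cell VEL=zo, CLASS=ra, KEL=gu, MOD=lu:
underlying: fipezuv-ol-iz-ks-oz
1. o -> e, u -> i / F C0 _: fires at position(s) 6, 14: fipezivolizksez
2. 0 -> e / C _ C #: no change
3. f -> v, k -> g, p -> b, s -> z, t -> d / _ Z: no change
surface: fipezivolizksez


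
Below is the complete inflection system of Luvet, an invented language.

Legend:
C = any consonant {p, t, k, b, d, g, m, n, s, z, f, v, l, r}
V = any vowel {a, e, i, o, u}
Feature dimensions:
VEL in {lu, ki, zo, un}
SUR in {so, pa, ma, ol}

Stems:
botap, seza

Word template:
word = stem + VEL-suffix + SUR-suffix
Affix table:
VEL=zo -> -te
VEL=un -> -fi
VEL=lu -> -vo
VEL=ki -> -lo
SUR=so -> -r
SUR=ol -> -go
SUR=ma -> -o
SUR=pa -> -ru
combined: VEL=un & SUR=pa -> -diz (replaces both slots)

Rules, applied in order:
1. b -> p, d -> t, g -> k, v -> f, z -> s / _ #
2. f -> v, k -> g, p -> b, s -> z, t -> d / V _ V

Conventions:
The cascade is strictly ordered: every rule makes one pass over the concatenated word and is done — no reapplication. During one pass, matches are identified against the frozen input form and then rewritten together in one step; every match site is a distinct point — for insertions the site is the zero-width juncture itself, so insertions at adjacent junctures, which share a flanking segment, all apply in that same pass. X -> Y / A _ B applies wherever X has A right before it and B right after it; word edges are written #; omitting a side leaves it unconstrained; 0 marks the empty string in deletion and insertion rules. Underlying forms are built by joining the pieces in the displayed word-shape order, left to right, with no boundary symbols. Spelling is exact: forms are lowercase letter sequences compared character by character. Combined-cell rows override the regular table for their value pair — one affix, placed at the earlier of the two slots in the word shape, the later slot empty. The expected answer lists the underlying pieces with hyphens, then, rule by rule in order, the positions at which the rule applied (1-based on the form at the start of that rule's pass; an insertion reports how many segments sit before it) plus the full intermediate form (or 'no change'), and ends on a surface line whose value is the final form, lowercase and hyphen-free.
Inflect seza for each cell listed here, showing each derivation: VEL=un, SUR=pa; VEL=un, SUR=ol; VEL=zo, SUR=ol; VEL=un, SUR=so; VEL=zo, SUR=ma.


cell VEL=un, SUR=pa:
underlying: seza-diz
1. b -> p, d -> t, g -> k, v -> f, z -> s / _ #: fires at position(s) 7: sezadis
2. f -> v, k -> g, p -> b, s -> z, t -> d / V _ V: no change
surface: sezadis

cell VEL=un, SUR=ol:
underlying: seza-fi-go
1. b -> p, d -> t, g -> k, v -> f, z -> s / _ #: no change
2. f -> v, k -> g, p -> b, s -> z, t -> d / V _ V: fires at position(s) 5: sezavigo
surface: sezavigo

cell VEL=zo, SUR=ol:
underlying: seza-te-go
1. b -> p, d -> t, g -> k, v -> f, z -> s / _ #: no change
2. f -> v, k -> g, p -> b, s -> z, t -> d / V _ V: fires at position(s) 5: sezadego
surface: sezadego

cell VEL=un, SUR=so:
underlying: seza-fi-r
1. b -> p, d -> t, g -> k, v -> f, z -> s / _ #: no change
2. f -> v, k -> g, p -> b, s -> z, t -> d / V _ V: fires at position(s) 5: sezavir
surface: sezavir

cell VEL=zo, SUR=ma:
underlying: seza-te-o
1. b -> p, d -> t, g -> k, v -> f, z -> s / _ #: no change
2. f -> v, k -> g, p -> b, s -> z, t -> d / V _ V: fires at position(s) 5: sezadeo
surface: sezadeo


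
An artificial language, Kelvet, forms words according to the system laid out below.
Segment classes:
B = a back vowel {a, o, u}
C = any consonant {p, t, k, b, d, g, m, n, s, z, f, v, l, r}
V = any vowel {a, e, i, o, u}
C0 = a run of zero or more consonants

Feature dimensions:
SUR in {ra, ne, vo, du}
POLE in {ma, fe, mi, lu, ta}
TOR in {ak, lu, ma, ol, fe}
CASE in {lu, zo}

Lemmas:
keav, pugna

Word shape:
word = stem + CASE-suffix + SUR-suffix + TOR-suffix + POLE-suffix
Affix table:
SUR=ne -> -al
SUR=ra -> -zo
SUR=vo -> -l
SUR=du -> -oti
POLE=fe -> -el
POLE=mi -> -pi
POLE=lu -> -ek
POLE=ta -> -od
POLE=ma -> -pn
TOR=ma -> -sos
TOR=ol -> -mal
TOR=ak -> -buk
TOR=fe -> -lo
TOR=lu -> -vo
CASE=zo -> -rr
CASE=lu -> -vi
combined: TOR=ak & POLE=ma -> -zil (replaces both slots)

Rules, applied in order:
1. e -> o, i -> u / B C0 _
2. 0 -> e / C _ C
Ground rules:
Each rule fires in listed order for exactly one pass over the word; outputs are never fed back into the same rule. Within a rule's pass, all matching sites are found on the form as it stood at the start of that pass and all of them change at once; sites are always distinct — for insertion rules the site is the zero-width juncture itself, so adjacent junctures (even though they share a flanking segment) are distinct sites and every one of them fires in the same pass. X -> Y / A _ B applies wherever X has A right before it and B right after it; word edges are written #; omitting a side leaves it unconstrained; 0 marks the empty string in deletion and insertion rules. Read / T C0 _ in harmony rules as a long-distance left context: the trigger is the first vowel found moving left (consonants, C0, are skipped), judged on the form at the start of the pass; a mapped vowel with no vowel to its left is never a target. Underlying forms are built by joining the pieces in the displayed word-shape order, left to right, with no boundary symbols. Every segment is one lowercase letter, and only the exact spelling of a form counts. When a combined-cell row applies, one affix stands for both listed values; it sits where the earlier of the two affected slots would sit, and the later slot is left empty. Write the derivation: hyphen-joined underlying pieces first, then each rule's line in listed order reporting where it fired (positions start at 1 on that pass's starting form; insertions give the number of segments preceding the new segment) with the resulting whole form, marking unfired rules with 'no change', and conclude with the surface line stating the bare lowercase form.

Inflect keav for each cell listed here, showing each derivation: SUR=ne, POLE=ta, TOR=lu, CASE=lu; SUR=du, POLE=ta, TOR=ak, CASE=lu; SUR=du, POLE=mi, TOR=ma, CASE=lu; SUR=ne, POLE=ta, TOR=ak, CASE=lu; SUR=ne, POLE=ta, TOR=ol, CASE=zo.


cell SUR=ne, POLE=ta, TOR=lu, CASE=lu:
underlying: keav-vi-al-vo-od
1. e -> o, i -> u / B C0 _: fires at position(s) 6: keavvualvood
2. 0 -> e / C _ C: inserts after position(s) 4, 8: keavevualevood
surface: keavevualevood

cell SUR=du, POLE=ta, TOR=ak, CASE=lu:
underlying: keav-vi-oti-buk-od
1. e -> o, i -> u / B C0 _: fires at position(s) 6, 9: keavvuotubukod
2. 0 -> e / C _ C: inserts after position(s) 4: keavevuotubukod
surface: keavevuotubukod

cell SUR=du, POLE=mi, TOR=ma, CASE=lu:
underlying: keav-vi-oti-sos-pi
1. e -> o, i -> u / B C0 _: fires at position(s) 6, 9, 14: keavvuotusospu
2. 0 -> e / C _ C: inserts after position(s) 4, 12: keavevuotusosepu
surface: keavevuotusosepu

cell SUR=ne, POLE=ta, TOR=ak, CASE=lu:
underlying: keav-vi-al-buk-od
1. e -> o, i -> u / B C0 _: fires at position(s) 6: keavvualbukod
2. 0 -> e / C _ C: inserts after position(s) 4, 8: keavevualebukod
surface: keavevualebukod

cell SUR=ne, POLE=ta, TOR=ol, CASE=zo:
underlying: keav-rr-al-mal-od
1. e -> o, i -> u / B C0 _: no change
2. 0 -> e / C _ C: inserts after position(s) 4, 5, 8: keavereralemalod
surface: keavereralemalod


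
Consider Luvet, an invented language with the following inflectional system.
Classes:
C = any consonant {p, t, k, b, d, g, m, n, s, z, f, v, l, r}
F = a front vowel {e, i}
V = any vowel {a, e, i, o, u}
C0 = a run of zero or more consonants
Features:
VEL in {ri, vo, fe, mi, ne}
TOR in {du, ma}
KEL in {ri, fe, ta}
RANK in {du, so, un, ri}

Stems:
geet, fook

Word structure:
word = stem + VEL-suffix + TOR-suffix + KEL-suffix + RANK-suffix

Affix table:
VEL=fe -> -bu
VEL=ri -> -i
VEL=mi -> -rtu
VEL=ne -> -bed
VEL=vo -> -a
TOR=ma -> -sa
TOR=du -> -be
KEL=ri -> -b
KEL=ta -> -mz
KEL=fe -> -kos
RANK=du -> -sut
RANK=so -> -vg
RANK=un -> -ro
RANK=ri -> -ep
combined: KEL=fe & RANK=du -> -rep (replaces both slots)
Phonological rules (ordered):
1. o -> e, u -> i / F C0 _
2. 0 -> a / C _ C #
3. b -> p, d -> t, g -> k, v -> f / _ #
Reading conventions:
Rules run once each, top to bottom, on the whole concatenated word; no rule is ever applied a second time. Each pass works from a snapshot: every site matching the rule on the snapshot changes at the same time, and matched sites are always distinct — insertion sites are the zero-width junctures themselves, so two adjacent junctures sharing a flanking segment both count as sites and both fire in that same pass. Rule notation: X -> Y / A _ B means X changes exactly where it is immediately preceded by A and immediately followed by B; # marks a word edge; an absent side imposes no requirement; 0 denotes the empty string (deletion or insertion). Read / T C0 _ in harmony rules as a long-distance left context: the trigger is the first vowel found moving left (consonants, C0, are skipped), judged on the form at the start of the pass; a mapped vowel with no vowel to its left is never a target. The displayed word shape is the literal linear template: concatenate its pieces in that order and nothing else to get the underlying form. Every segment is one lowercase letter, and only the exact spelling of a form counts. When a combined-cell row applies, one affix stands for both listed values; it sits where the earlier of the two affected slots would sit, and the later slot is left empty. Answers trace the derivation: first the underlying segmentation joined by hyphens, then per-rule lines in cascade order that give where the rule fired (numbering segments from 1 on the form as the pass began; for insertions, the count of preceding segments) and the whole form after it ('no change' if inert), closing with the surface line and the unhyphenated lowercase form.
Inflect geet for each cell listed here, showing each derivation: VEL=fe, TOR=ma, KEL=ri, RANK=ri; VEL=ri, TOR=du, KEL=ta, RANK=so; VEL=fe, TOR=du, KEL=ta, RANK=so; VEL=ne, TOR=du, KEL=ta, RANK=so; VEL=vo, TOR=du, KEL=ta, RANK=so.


cell VEL=fe, TOR=ma, KEL=ri, RANK=ri:
underlying: geet-bu-sa-b-ep
1. o -> e, u -> i / F C0 _: fires at position(s) 6: geetbisabep
2. 0 -> a / C _ C #: no change
3. b -> p, d -> t, g -> k, v -> f / _ #: no change
surface: geetbisabep

cell VEL=ri, TOR=du, KEL=ta, RANK=so:
underlying: geet-i-be-mz-vg
1. o -> e, u -> i / F C0 _: no change
2. 0 -> a / C _ C #: inserts after position(s) 10: geetibemzvag
3. b -> p, d -> t, g -> k, v -> f / _ #: fires at position(s) 12: geetibemzvak
surface: geetibemzvak

cell VEL=fe, TOR=du, KEL=ta, RANK=so:
underlying: geet-bu-be-mz-vg
1. o -> e, u -> i / F C0 _: fires at position(s) 6: geetbibemzvg
2. 0 -> a / C _ C #: inserts after position(s) 11: geetbibemzvag
3. b -> p, d -> t, g -> k, v -> f / _ #: fires at position(s) 13: geetbibemzvak
surface: geetbibemzvak

cell VEL=ne, TOR=du, KEL=ta, RANK=so:
underlying: geet-bed-be-mz-vg
1. o -> e, u -> i / F C0 _: no change
2. 0 -> a / C _ C #: inserts after position(s) 12: geetbedbemzvag
3. b -> p, d -> t, g -> k, v -> f / _ #: fires at position(s) 14: geetbedbemzvak
surface: geetbedbemzvak

cell VEL=vo, TOR=du, KEL=ta, RANK=so:
underlying: geet-a-be-mz-vg
1. o -> e, u -> i / F C0 _: no change
2. 0 -> a / C _ C #: inserts after position(s) 10: geetabemzvag
3. b -> p, d -> t, g -> k, v -> f / _ #: fires at position(s) 12: geetabemzvak
surface: geetabemzvak


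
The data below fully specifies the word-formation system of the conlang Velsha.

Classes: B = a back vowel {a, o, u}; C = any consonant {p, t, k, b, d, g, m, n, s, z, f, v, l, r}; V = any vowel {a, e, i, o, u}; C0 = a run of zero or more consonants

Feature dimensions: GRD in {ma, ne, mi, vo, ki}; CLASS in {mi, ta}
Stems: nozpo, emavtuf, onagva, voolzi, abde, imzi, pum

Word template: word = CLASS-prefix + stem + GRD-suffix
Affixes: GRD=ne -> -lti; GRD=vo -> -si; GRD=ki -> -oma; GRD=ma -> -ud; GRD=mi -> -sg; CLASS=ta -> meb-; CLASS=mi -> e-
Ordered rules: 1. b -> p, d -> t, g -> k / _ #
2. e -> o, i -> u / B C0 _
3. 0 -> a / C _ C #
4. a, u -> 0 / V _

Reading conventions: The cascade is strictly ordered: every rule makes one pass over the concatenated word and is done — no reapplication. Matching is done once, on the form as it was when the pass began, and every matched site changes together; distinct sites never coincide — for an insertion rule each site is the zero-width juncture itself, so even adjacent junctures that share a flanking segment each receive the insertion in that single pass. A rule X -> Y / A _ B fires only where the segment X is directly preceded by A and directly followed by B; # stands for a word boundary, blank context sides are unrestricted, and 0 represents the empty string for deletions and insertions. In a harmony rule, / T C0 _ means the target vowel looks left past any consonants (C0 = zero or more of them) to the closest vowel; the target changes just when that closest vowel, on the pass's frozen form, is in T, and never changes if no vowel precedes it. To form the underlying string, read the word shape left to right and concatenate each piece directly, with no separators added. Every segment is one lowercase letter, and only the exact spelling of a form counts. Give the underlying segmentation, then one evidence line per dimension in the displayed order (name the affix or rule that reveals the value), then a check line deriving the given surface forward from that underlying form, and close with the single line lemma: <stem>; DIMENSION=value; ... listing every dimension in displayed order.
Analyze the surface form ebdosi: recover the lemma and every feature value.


underlying: e-abde-si
GRD=vo - signalled by the affix -si
CLASS=mi - signalled by the affix e-
check: eabdesi -> eabdesi -> eabdosi -> eabdosi -> ebdosi
lemma: abde; GRD=vo; CLASS=mi


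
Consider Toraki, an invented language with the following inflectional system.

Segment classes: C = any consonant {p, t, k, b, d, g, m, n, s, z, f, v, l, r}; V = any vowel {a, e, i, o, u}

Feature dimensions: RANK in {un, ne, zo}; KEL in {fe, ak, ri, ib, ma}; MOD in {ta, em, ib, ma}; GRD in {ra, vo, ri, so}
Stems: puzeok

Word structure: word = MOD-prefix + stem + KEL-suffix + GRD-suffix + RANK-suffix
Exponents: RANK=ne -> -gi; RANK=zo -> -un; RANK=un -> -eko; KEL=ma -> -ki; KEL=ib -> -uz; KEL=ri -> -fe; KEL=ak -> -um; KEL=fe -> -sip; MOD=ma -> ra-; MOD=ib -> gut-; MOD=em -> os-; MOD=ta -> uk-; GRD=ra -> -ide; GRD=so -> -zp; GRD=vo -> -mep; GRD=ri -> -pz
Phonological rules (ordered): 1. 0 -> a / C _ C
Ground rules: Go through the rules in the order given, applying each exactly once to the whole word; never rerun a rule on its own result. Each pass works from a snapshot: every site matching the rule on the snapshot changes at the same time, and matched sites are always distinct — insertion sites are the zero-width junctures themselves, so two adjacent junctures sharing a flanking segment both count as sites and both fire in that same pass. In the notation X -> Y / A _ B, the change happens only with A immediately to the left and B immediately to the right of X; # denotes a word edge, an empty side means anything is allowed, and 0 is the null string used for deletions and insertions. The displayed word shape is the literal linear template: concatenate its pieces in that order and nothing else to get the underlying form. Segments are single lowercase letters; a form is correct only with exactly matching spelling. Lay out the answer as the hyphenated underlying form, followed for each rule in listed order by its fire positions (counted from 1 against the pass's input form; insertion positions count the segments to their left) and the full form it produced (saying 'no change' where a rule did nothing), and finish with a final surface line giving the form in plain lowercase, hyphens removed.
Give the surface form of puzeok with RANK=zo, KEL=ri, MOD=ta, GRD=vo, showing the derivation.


underlying: uk-puzeok-fe-mep-un
1. 0 -> a / C _ C: inserts after position(s) 2, 8: ukapuzeokafemepun
surface: ukapuzeokafemepun
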